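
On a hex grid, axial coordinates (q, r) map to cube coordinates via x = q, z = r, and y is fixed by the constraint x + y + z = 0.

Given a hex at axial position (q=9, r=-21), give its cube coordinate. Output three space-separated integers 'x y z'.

Answer: 9 12 -21

Derivation:
x = q = 9
z = r = -21
y = -x - z = -(9) - (-21) = 12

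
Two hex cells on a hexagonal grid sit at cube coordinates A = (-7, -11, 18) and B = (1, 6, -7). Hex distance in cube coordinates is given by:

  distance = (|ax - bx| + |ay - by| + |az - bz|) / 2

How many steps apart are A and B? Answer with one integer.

Answer: 25

Derivation:
|ax - bx| = |-7 - 1| = 8
|ay - by| = |-11 - 6| = 17
|az - bz| = |18 - (-7)| = 25
distance = (8 + 17 + 25) / 2 = 50 / 2 = 25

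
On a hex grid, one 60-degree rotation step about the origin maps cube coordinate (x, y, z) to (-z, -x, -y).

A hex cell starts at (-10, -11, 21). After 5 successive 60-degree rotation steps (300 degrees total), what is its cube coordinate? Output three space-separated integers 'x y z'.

Start: (-10, -11, 21)
Step 1: (-10, -11, 21) -> (-(21), -(-10), -(-11)) = (-21, 10, 11)
Step 2: (-21, 10, 11) -> (-(11), -(-21), -(10)) = (-11, 21, -10)
Step 3: (-11, 21, -10) -> (-(-10), -(-11), -(21)) = (10, 11, -21)
Step 4: (10, 11, -21) -> (-(-21), -(10), -(11)) = (21, -10, -11)
Step 5: (21, -10, -11) -> (-(-11), -(21), -(-10)) = (11, -21, 10)

Answer: 11 -21 10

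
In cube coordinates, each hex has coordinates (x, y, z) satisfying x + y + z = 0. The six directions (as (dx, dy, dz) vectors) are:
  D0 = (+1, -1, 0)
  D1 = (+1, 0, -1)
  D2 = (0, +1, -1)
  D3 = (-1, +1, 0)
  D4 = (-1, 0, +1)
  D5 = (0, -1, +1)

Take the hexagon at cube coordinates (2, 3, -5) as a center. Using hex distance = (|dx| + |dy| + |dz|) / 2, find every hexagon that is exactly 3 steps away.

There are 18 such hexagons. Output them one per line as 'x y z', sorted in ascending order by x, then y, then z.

Walk ring at distance 3 from (2, 3, -5):
Start at center + D4*3 = (-1, 3, -2)
  hex 0: (-1, 3, -2)
  hex 1: (0, 2, -2)
  hex 2: (1, 1, -2)
  hex 3: (2, 0, -2)
  hex 4: (3, 0, -3)
  hex 5: (4, 0, -4)
  hex 6: (5, 0, -5)
  hex 7: (5, 1, -6)
  hex 8: (5, 2, -7)
  hex 9: (5, 3, -8)
  hex 10: (4, 4, -8)
  hex 11: (3, 5, -8)
  hex 12: (2, 6, -8)
  hex 13: (1, 6, -7)
  hex 14: (0, 6, -6)
  hex 15: (-1, 6, -5)
  hex 16: (-1, 5, -4)
  hex 17: (-1, 4, -3)
Sorted: 18 hexes.

Answer: -1 3 -2
-1 4 -3
-1 5 -4
-1 6 -5
0 2 -2
0 6 -6
1 1 -2
1 6 -7
2 0 -2
2 6 -8
3 0 -3
3 5 -8
4 0 -4
4 4 -8
5 0 -5
5 1 -6
5 2 -7
5 3 -8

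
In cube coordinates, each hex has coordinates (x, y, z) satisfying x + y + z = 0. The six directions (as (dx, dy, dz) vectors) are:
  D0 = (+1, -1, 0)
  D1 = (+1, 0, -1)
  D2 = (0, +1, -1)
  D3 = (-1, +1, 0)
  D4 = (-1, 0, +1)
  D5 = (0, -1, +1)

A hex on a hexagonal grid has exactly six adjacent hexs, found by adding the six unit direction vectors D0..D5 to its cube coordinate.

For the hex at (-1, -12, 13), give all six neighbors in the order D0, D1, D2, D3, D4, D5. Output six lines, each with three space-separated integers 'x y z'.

Center: (-1, -12, 13). Add each direction:
  D0: (-1, -12, 13) + (1, -1, 0) = (0, -13, 13)
  D1: (-1, -12, 13) + (1, 0, -1) = (0, -12, 12)
  D2: (-1, -12, 13) + (0, 1, -1) = (-1, -11, 12)
  D3: (-1, -12, 13) + (-1, 1, 0) = (-2, -11, 13)
  D4: (-1, -12, 13) + (-1, 0, 1) = (-2, -12, 14)
  D5: (-1, -12, 13) + (0, -1, 1) = (-1, -13, 14)

Answer: 0 -13 13
0 -12 12
-1 -11 12
-2 -11 13
-2 -12 14
-1 -13 14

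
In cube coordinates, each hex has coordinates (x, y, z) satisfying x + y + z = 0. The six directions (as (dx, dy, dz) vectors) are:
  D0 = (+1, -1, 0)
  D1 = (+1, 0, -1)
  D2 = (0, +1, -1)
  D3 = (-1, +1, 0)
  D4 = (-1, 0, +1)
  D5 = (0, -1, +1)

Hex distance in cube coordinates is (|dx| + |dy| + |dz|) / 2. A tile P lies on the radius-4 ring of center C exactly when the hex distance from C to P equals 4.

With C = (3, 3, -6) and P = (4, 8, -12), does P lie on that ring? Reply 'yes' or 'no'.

|px - cx| = |4 - 3| = 1
|py - cy| = |8 - 3| = 5
|pz - cz| = |-12 - (-6)| = 6
distance = (1+5+6)/2 = 12/2 = 6
radius = 4; distance != radius -> no

Answer: no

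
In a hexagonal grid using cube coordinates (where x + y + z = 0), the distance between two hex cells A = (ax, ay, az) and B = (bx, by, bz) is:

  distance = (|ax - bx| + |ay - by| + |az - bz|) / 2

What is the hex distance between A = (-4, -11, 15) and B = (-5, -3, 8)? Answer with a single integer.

|ax - bx| = |-4 - (-5)| = 1
|ay - by| = |-11 - (-3)| = 8
|az - bz| = |15 - 8| = 7
distance = (1 + 8 + 7) / 2 = 16 / 2 = 8

Answer: 8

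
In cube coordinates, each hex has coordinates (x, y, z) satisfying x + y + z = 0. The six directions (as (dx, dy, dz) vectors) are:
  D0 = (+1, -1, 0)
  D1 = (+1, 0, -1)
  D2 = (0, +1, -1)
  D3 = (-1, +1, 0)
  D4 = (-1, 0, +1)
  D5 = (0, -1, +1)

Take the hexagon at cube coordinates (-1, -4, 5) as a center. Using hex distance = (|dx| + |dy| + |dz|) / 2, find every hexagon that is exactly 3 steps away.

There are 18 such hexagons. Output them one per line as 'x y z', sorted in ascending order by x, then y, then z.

Walk ring at distance 3 from (-1, -4, 5):
Start at center + D4*3 = (-4, -4, 8)
  hex 0: (-4, -4, 8)
  hex 1: (-3, -5, 8)
  hex 2: (-2, -6, 8)
  hex 3: (-1, -7, 8)
  hex 4: (0, -7, 7)
  hex 5: (1, -7, 6)
  hex 6: (2, -7, 5)
  hex 7: (2, -6, 4)
  hex 8: (2, -5, 3)
  hex 9: (2, -4, 2)
  hex 10: (1, -3, 2)
  hex 11: (0, -2, 2)
  hex 12: (-1, -1, 2)
  hex 13: (-2, -1, 3)
  hex 14: (-3, -1, 4)
  hex 15: (-4, -1, 5)
  hex 16: (-4, -2, 6)
  hex 17: (-4, -3, 7)
Sorted: 18 hexes.

Answer: -4 -4 8
-4 -3 7
-4 -2 6
-4 -1 5
-3 -5 8
-3 -1 4
-2 -6 8
-2 -1 3
-1 -7 8
-1 -1 2
0 -7 7
0 -2 2
1 -7 6
1 -3 2
2 -7 5
2 -6 4
2 -5 3
2 -4 2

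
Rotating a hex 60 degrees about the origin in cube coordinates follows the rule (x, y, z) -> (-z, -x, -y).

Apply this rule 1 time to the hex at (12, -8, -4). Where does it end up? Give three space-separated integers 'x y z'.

Start: (12, -8, -4)
Step 1: (12, -8, -4) -> (-(-4), -(12), -(-8)) = (4, -12, 8)

Answer: 4 -12 8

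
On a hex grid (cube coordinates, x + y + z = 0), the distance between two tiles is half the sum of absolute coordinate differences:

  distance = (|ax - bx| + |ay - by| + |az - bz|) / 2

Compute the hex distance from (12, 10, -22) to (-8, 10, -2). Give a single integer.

Answer: 20

Derivation:
|ax - bx| = |12 - (-8)| = 20
|ay - by| = |10 - 10| = 0
|az - bz| = |-22 - (-2)| = 20
distance = (20 + 0 + 20) / 2 = 40 / 2 = 20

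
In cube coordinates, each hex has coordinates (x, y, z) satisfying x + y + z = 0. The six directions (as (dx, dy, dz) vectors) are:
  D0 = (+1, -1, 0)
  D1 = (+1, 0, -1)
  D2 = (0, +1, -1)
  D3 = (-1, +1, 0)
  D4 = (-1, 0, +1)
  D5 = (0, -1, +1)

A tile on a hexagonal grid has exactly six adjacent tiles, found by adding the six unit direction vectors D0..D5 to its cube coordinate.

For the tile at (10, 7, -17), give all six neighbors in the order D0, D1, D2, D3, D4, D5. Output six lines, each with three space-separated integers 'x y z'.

Answer: 11 6 -17
11 7 -18
10 8 -18
9 8 -17
9 7 -16
10 6 -16

Derivation:
Center: (10, 7, -17). Add each direction:
  D0: (10, 7, -17) + (1, -1, 0) = (11, 6, -17)
  D1: (10, 7, -17) + (1, 0, -1) = (11, 7, -18)
  D2: (10, 7, -17) + (0, 1, -1) = (10, 8, -18)
  D3: (10, 7, -17) + (-1, 1, 0) = (9, 8, -17)
  D4: (10, 7, -17) + (-1, 0, 1) = (9, 7, -16)
  D5: (10, 7, -17) + (0, -1, 1) = (10, 6, -16)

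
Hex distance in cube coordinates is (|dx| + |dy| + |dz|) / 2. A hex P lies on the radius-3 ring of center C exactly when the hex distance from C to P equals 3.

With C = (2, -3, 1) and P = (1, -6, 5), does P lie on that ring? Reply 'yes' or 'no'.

Answer: no

Derivation:
|px - cx| = |1 - 2| = 1
|py - cy| = |-6 - (-3)| = 3
|pz - cz| = |5 - 1| = 4
distance = (1+3+4)/2 = 8/2 = 4
radius = 3; distance != radius -> no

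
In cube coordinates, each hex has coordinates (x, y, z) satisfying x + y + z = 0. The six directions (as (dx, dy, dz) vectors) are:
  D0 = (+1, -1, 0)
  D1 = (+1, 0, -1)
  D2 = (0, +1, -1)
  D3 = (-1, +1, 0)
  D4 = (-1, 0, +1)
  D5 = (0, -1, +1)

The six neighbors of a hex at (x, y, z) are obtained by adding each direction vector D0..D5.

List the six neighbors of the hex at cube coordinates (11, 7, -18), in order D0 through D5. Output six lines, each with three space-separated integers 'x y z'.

Center: (11, 7, -18). Add each direction:
  D0: (11, 7, -18) + (1, -1, 0) = (12, 6, -18)
  D1: (11, 7, -18) + (1, 0, -1) = (12, 7, -19)
  D2: (11, 7, -18) + (0, 1, -1) = (11, 8, -19)
  D3: (11, 7, -18) + (-1, 1, 0) = (10, 8, -18)
  D4: (11, 7, -18) + (-1, 0, 1) = (10, 7, -17)
  D5: (11, 7, -18) + (0, -1, 1) = (11, 6, -17)

Answer: 12 6 -18
12 7 -19
11 8 -19
10 8 -18
10 7 -17
11 6 -17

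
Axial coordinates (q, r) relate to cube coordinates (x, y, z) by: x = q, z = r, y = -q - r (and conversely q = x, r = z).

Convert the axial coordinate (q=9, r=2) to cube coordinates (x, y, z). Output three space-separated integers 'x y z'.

Answer: 9 -11 2

Derivation:
x = q = 9
z = r = 2
y = -x - z = -(9) - (2) = -11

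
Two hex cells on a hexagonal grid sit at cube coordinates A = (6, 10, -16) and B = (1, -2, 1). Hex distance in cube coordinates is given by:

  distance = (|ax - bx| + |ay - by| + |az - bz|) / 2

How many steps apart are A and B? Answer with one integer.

|ax - bx| = |6 - 1| = 5
|ay - by| = |10 - (-2)| = 12
|az - bz| = |-16 - 1| = 17
distance = (5 + 12 + 17) / 2 = 34 / 2 = 17

Answer: 17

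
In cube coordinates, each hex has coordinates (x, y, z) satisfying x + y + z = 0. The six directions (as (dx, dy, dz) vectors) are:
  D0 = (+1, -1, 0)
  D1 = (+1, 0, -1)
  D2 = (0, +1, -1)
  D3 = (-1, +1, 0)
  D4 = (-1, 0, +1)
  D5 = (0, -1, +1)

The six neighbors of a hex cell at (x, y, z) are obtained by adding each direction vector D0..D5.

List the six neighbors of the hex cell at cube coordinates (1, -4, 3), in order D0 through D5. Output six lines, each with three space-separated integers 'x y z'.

Answer: 2 -5 3
2 -4 2
1 -3 2
0 -3 3
0 -4 4
1 -5 4

Derivation:
Center: (1, -4, 3). Add each direction:
  D0: (1, -4, 3) + (1, -1, 0) = (2, -5, 3)
  D1: (1, -4, 3) + (1, 0, -1) = (2, -4, 2)
  D2: (1, -4, 3) + (0, 1, -1) = (1, -3, 2)
  D3: (1, -4, 3) + (-1, 1, 0) = (0, -3, 3)
  D4: (1, -4, 3) + (-1, 0, 1) = (0, -4, 4)
  D5: (1, -4, 3) + (0, -1, 1) = (1, -5, 4)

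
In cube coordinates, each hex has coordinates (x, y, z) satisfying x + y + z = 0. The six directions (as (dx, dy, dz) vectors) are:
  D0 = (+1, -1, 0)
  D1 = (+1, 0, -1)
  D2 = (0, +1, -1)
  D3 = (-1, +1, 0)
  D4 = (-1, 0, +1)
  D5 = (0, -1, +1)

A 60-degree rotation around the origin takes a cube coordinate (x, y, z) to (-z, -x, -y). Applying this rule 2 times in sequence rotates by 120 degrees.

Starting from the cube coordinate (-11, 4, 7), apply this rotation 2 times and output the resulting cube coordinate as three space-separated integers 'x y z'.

Start: (-11, 4, 7)
Step 1: (-11, 4, 7) -> (-(7), -(-11), -(4)) = (-7, 11, -4)
Step 2: (-7, 11, -4) -> (-(-4), -(-7), -(11)) = (4, 7, -11)

Answer: 4 7 -11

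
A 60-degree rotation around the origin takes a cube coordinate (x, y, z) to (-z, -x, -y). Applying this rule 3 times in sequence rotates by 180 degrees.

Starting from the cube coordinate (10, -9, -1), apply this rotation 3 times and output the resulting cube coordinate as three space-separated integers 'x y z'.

Start: (10, -9, -1)
Step 1: (10, -9, -1) -> (-(-1), -(10), -(-9)) = (1, -10, 9)
Step 2: (1, -10, 9) -> (-(9), -(1), -(-10)) = (-9, -1, 10)
Step 3: (-9, -1, 10) -> (-(10), -(-9), -(-1)) = (-10, 9, 1)

Answer: -10 9 1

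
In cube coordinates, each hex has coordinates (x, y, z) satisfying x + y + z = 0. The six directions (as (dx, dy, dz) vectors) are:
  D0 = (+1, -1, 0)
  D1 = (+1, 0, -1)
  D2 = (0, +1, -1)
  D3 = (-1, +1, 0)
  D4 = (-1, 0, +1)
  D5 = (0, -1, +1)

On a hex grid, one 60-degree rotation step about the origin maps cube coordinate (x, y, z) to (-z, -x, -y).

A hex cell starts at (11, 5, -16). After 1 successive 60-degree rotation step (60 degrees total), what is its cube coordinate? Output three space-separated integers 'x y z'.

Answer: 16 -11 -5

Derivation:
Start: (11, 5, -16)
Step 1: (11, 5, -16) -> (-(-16), -(11), -(5)) = (16, -11, -5)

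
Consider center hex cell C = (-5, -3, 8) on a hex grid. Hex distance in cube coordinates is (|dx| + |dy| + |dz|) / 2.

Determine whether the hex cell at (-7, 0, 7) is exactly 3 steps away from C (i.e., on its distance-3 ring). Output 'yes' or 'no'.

Answer: yes

Derivation:
|px - cx| = |-7 - (-5)| = 2
|py - cy| = |0 - (-3)| = 3
|pz - cz| = |7 - 8| = 1
distance = (2+3+1)/2 = 6/2 = 3
radius = 3; distance == radius -> yes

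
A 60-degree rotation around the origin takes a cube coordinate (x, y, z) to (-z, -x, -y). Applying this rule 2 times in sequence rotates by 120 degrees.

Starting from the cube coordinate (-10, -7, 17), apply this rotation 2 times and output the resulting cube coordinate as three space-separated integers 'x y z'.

Start: (-10, -7, 17)
Step 1: (-10, -7, 17) -> (-(17), -(-10), -(-7)) = (-17, 10, 7)
Step 2: (-17, 10, 7) -> (-(7), -(-17), -(10)) = (-7, 17, -10)

Answer: -7 17 -10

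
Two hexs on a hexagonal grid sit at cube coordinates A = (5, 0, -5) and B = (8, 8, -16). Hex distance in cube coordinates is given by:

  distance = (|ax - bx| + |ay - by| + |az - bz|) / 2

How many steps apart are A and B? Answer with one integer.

|ax - bx| = |5 - 8| = 3
|ay - by| = |0 - 8| = 8
|az - bz| = |-5 - (-16)| = 11
distance = (3 + 8 + 11) / 2 = 22 / 2 = 11

Answer: 11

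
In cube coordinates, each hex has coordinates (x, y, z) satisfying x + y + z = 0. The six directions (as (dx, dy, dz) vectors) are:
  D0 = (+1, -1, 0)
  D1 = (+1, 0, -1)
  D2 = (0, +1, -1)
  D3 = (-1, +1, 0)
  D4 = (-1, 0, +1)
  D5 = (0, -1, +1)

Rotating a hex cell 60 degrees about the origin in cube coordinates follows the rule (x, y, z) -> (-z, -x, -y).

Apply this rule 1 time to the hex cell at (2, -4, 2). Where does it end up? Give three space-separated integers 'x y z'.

Start: (2, -4, 2)
Step 1: (2, -4, 2) -> (-(2), -(2), -(-4)) = (-2, -2, 4)

Answer: -2 -2 4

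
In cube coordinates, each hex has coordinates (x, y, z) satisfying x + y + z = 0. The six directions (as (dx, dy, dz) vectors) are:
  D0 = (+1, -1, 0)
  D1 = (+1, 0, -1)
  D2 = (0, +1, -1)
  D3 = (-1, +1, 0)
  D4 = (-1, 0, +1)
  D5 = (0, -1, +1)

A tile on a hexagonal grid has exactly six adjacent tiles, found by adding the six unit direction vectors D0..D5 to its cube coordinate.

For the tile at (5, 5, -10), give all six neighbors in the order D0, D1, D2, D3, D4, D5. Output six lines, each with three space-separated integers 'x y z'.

Center: (5, 5, -10). Add each direction:
  D0: (5, 5, -10) + (1, -1, 0) = (6, 4, -10)
  D1: (5, 5, -10) + (1, 0, -1) = (6, 5, -11)
  D2: (5, 5, -10) + (0, 1, -1) = (5, 6, -11)
  D3: (5, 5, -10) + (-1, 1, 0) = (4, 6, -10)
  D4: (5, 5, -10) + (-1, 0, 1) = (4, 5, -9)
  D5: (5, 5, -10) + (0, -1, 1) = (5, 4, -9)

Answer: 6 4 -10
6 5 -11
5 6 -11
4 6 -10
4 5 -9
5 4 -9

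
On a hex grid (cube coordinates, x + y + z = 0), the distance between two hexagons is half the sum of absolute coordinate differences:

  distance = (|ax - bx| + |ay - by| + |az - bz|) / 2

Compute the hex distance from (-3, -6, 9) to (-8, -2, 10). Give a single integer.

|ax - bx| = |-3 - (-8)| = 5
|ay - by| = |-6 - (-2)| = 4
|az - bz| = |9 - 10| = 1
distance = (5 + 4 + 1) / 2 = 10 / 2 = 5

Answer: 5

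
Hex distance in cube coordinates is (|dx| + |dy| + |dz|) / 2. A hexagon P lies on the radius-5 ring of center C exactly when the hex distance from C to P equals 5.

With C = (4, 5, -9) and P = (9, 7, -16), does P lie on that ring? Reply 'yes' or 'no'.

|px - cx| = |9 - 4| = 5
|py - cy| = |7 - 5| = 2
|pz - cz| = |-16 - (-9)| = 7
distance = (5+2+7)/2 = 14/2 = 7
radius = 5; distance != radius -> no

Answer: no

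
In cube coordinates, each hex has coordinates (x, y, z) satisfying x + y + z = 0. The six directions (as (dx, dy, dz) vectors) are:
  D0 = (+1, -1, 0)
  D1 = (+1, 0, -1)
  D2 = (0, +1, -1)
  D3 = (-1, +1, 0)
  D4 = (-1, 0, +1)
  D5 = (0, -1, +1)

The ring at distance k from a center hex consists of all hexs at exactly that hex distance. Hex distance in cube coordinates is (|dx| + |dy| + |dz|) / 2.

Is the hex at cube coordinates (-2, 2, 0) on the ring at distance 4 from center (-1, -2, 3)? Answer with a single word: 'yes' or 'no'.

Answer: yes

Derivation:
|px - cx| = |-2 - (-1)| = 1
|py - cy| = |2 - (-2)| = 4
|pz - cz| = |0 - 3| = 3
distance = (1+4+3)/2 = 8/2 = 4
radius = 4; distance == radius -> yes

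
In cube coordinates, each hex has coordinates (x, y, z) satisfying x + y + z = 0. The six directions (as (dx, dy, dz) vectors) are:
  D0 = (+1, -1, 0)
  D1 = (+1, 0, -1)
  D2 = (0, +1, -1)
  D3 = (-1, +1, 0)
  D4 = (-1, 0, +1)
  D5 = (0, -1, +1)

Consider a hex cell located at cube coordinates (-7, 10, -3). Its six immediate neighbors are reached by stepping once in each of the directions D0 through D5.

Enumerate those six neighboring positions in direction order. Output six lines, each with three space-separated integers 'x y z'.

Answer: -6 9 -3
-6 10 -4
-7 11 -4
-8 11 -3
-8 10 -2
-7 9 -2

Derivation:
Center: (-7, 10, -3). Add each direction:
  D0: (-7, 10, -3) + (1, -1, 0) = (-6, 9, -3)
  D1: (-7, 10, -3) + (1, 0, -1) = (-6, 10, -4)
  D2: (-7, 10, -3) + (0, 1, -1) = (-7, 11, -4)
  D3: (-7, 10, -3) + (-1, 1, 0) = (-8, 11, -3)
  D4: (-7, 10, -3) + (-1, 0, 1) = (-8, 10, -2)
  D5: (-7, 10, -3) + (0, -1, 1) = (-7, 9, -2)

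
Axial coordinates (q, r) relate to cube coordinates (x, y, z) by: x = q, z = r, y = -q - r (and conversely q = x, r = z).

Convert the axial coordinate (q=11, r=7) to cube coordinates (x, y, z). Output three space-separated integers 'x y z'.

Answer: 11 -18 7

Derivation:
x = q = 11
z = r = 7
y = -x - z = -(11) - (7) = -18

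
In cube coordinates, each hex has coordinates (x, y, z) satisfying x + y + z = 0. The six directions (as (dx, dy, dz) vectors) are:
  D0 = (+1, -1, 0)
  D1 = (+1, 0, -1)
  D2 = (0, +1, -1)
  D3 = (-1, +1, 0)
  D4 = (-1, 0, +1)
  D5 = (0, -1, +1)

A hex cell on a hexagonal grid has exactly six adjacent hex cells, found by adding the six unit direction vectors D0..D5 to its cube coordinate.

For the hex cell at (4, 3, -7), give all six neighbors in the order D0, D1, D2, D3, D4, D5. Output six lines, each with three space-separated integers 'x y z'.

Center: (4, 3, -7). Add each direction:
  D0: (4, 3, -7) + (1, -1, 0) = (5, 2, -7)
  D1: (4, 3, -7) + (1, 0, -1) = (5, 3, -8)
  D2: (4, 3, -7) + (0, 1, -1) = (4, 4, -8)
  D3: (4, 3, -7) + (-1, 1, 0) = (3, 4, -7)
  D4: (4, 3, -7) + (-1, 0, 1) = (3, 3, -6)
  D5: (4, 3, -7) + (0, -1, 1) = (4, 2, -6)

Answer: 5 2 -7
5 3 -8
4 4 -8
3 4 -7
3 3 -6
4 2 -6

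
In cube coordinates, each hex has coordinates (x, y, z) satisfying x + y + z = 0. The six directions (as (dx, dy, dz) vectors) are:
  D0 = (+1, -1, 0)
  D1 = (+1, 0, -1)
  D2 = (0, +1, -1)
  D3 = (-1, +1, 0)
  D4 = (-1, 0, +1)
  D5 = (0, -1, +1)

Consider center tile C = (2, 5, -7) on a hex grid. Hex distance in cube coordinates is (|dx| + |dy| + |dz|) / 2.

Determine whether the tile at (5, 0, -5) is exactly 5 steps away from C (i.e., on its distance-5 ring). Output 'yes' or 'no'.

Answer: yes

Derivation:
|px - cx| = |5 - 2| = 3
|py - cy| = |0 - 5| = 5
|pz - cz| = |-5 - (-7)| = 2
distance = (3+5+2)/2 = 10/2 = 5
radius = 5; distance == radius -> yes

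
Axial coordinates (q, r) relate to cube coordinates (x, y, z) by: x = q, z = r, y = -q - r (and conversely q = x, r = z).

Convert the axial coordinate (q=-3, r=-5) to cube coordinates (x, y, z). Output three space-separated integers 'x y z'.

Answer: -3 8 -5

Derivation:
x = q = -3
z = r = -5
y = -x - z = -(-3) - (-5) = 8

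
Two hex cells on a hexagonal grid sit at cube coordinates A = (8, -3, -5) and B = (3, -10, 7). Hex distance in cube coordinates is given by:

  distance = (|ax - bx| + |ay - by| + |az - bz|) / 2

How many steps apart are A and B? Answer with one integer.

|ax - bx| = |8 - 3| = 5
|ay - by| = |-3 - (-10)| = 7
|az - bz| = |-5 - 7| = 12
distance = (5 + 7 + 12) / 2 = 24 / 2 = 12

Answer: 12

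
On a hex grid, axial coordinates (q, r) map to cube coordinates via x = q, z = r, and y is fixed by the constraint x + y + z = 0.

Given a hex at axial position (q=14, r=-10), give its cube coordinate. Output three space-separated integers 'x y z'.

x = q = 14
z = r = -10
y = -x - z = -(14) - (-10) = -4

Answer: 14 -4 -10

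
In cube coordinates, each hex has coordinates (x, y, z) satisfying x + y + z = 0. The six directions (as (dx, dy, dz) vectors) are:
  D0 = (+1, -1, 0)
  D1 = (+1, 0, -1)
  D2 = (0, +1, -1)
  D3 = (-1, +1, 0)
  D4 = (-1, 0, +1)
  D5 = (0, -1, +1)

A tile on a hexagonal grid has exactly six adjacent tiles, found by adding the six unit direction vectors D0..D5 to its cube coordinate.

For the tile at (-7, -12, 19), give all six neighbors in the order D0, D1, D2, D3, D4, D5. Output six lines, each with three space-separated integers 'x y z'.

Answer: -6 -13 19
-6 -12 18
-7 -11 18
-8 -11 19
-8 -12 20
-7 -13 20

Derivation:
Center: (-7, -12, 19). Add each direction:
  D0: (-7, -12, 19) + (1, -1, 0) = (-6, -13, 19)
  D1: (-7, -12, 19) + (1, 0, -1) = (-6, -12, 18)
  D2: (-7, -12, 19) + (0, 1, -1) = (-7, -11, 18)
  D3: (-7, -12, 19) + (-1, 1, 0) = (-8, -11, 19)
  D4: (-7, -12, 19) + (-1, 0, 1) = (-8, -12, 20)
  D5: (-7, -12, 19) + (0, -1, 1) = (-7, -13, 20)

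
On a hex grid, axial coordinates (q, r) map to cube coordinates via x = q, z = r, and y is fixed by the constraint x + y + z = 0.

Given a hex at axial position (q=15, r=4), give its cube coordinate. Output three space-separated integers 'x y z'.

Answer: 15 -19 4

Derivation:
x = q = 15
z = r = 4
y = -x - z = -(15) - (4) = -19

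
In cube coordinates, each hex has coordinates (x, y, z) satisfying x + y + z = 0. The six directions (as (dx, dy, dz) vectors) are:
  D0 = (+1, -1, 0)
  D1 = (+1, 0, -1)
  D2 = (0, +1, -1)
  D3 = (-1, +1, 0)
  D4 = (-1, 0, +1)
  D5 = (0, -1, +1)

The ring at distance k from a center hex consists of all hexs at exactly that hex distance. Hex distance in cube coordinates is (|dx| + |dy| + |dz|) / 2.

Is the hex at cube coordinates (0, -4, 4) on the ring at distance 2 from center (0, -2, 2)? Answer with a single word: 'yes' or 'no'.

|px - cx| = |0 - 0| = 0
|py - cy| = |-4 - (-2)| = 2
|pz - cz| = |4 - 2| = 2
distance = (0+2+2)/2 = 4/2 = 2
radius = 2; distance == radius -> yes

Answer: yes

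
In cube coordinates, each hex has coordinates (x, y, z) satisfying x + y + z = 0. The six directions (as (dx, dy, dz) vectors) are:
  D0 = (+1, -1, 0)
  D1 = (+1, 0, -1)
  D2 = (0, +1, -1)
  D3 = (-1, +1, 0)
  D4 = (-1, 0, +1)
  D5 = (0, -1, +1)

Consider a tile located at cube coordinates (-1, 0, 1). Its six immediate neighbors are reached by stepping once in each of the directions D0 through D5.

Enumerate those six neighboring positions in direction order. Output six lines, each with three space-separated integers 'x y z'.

Center: (-1, 0, 1). Add each direction:
  D0: (-1, 0, 1) + (1, -1, 0) = (0, -1, 1)
  D1: (-1, 0, 1) + (1, 0, -1) = (0, 0, 0)
  D2: (-1, 0, 1) + (0, 1, -1) = (-1, 1, 0)
  D3: (-1, 0, 1) + (-1, 1, 0) = (-2, 1, 1)
  D4: (-1, 0, 1) + (-1, 0, 1) = (-2, 0, 2)
  D5: (-1, 0, 1) + (0, -1, 1) = (-1, -1, 2)

Answer: 0 -1 1
0 0 0
-1 1 0
-2 1 1
-2 0 2
-1 -1 2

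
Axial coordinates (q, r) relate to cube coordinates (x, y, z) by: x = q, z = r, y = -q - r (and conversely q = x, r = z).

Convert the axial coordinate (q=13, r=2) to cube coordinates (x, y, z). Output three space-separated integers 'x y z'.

x = q = 13
z = r = 2
y = -x - z = -(13) - (2) = -15

Answer: 13 -15 2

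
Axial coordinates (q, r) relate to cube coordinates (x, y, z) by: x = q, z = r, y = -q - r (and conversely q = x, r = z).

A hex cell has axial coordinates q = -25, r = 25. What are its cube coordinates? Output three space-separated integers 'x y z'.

Answer: -25 0 25

Derivation:
x = q = -25
z = r = 25
y = -x - z = -(-25) - (25) = 0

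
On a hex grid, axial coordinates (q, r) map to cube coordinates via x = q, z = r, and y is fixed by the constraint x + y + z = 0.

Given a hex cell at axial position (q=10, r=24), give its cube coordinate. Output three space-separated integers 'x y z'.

Answer: 10 -34 24

Derivation:
x = q = 10
z = r = 24
y = -x - z = -(10) - (24) = -34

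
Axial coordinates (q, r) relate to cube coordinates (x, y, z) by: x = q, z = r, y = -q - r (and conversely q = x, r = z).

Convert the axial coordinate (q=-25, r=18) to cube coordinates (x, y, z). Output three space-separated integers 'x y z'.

x = q = -25
z = r = 18
y = -x - z = -(-25) - (18) = 7

Answer: -25 7 18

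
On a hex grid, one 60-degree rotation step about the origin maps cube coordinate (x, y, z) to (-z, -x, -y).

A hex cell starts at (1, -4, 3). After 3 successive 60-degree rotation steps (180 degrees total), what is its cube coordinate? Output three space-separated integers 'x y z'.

Answer: -1 4 -3

Derivation:
Start: (1, -4, 3)
Step 1: (1, -4, 3) -> (-(3), -(1), -(-4)) = (-3, -1, 4)
Step 2: (-3, -1, 4) -> (-(4), -(-3), -(-1)) = (-4, 3, 1)
Step 3: (-4, 3, 1) -> (-(1), -(-4), -(3)) = (-1, 4, -3)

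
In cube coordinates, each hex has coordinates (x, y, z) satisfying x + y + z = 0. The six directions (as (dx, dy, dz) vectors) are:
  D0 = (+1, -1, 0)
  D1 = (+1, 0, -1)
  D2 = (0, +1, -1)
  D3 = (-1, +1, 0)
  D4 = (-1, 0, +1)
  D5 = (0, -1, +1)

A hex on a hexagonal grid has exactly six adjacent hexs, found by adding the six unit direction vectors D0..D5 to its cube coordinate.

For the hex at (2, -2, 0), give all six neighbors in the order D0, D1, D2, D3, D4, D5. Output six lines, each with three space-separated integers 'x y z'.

Answer: 3 -3 0
3 -2 -1
2 -1 -1
1 -1 0
1 -2 1
2 -3 1

Derivation:
Center: (2, -2, 0). Add each direction:
  D0: (2, -2, 0) + (1, -1, 0) = (3, -3, 0)
  D1: (2, -2, 0) + (1, 0, -1) = (3, -2, -1)
  D2: (2, -2, 0) + (0, 1, -1) = (2, -1, -1)
  D3: (2, -2, 0) + (-1, 1, 0) = (1, -1, 0)
  D4: (2, -2, 0) + (-1, 0, 1) = (1, -2, 1)
  D5: (2, -2, 0) + (0, -1, 1) = (2, -3, 1)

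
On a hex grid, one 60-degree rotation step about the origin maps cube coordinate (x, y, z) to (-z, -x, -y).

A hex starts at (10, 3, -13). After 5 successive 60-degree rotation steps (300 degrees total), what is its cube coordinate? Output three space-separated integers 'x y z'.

Start: (10, 3, -13)
Step 1: (10, 3, -13) -> (-(-13), -(10), -(3)) = (13, -10, -3)
Step 2: (13, -10, -3) -> (-(-3), -(13), -(-10)) = (3, -13, 10)
Step 3: (3, -13, 10) -> (-(10), -(3), -(-13)) = (-10, -3, 13)
Step 4: (-10, -3, 13) -> (-(13), -(-10), -(-3)) = (-13, 10, 3)
Step 5: (-13, 10, 3) -> (-(3), -(-13), -(10)) = (-3, 13, -10)

Answer: -3 13 -10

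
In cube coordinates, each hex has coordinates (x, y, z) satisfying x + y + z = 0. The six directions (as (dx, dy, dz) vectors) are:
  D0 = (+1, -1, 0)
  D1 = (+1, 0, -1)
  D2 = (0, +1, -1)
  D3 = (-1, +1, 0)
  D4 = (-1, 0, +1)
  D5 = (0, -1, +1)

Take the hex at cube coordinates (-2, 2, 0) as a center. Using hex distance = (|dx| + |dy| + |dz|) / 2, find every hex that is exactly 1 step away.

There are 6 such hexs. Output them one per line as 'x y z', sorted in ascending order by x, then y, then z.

Walk ring at distance 1 from (-2, 2, 0):
Start at center + D4*1 = (-3, 2, 1)
  hex 0: (-3, 2, 1)
  hex 1: (-2, 1, 1)
  hex 2: (-1, 1, 0)
  hex 3: (-1, 2, -1)
  hex 4: (-2, 3, -1)
  hex 5: (-3, 3, 0)
Sorted: 6 hexes.

Answer: -3 2 1
-3 3 0
-2 1 1
-2 3 -1
-1 1 0
-1 2 -1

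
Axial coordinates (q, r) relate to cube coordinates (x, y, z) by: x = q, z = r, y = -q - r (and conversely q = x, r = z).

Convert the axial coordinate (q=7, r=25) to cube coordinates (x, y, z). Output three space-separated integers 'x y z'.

x = q = 7
z = r = 25
y = -x - z = -(7) - (25) = -32

Answer: 7 -32 25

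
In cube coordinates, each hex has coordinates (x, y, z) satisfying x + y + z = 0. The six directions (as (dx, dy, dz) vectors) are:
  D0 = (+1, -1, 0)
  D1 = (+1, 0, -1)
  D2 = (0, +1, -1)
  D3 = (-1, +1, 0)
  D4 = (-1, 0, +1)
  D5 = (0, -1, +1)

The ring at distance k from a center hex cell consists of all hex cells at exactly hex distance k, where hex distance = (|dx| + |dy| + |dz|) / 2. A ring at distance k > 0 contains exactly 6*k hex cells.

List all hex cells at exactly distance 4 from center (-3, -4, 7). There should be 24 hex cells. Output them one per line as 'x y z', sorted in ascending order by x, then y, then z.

Answer: -7 -4 11
-7 -3 10
-7 -2 9
-7 -1 8
-7 0 7
-6 -5 11
-6 0 6
-5 -6 11
-5 0 5
-4 -7 11
-4 0 4
-3 -8 11
-3 0 3
-2 -8 10
-2 -1 3
-1 -8 9
-1 -2 3
0 -8 8
0 -3 3
1 -8 7
1 -7 6
1 -6 5
1 -5 4
1 -4 3

Derivation:
Walk ring at distance 4 from (-3, -4, 7):
Start at center + D4*4 = (-7, -4, 11)
  hex 0: (-7, -4, 11)
  hex 1: (-6, -5, 11)
  hex 2: (-5, -6, 11)
  hex 3: (-4, -7, 11)
  hex 4: (-3, -8, 11)
  hex 5: (-2, -8, 10)
  hex 6: (-1, -8, 9)
  hex 7: (0, -8, 8)
  hex 8: (1, -8, 7)
  hex 9: (1, -7, 6)
  hex 10: (1, -6, 5)
  hex 11: (1, -5, 4)
  hex 12: (1, -4, 3)
  hex 13: (0, -3, 3)
  hex 14: (-1, -2, 3)
  hex 15: (-2, -1, 3)
  hex 16: (-3, 0, 3)
  hex 17: (-4, 0, 4)
  hex 18: (-5, 0, 5)
  hex 19: (-6, 0, 6)
  hex 20: (-7, 0, 7)
  hex 21: (-7, -1, 8)
  hex 22: (-7, -2, 9)
  hex 23: (-7, -3, 10)
Sorted: 24 hexes.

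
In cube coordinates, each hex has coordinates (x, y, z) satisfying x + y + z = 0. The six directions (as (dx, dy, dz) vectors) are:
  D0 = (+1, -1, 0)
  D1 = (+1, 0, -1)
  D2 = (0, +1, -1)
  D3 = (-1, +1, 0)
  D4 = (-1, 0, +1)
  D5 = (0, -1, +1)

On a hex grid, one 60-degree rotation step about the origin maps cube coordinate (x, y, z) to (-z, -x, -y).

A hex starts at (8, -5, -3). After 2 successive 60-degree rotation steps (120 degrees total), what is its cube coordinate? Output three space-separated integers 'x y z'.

Answer: -5 -3 8

Derivation:
Start: (8, -5, -3)
Step 1: (8, -5, -3) -> (-(-3), -(8), -(-5)) = (3, -8, 5)
Step 2: (3, -8, 5) -> (-(5), -(3), -(-8)) = (-5, -3, 8)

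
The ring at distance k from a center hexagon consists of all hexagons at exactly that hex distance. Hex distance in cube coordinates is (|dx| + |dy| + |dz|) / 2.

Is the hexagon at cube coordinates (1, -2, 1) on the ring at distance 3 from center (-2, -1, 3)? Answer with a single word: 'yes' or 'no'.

Answer: yes

Derivation:
|px - cx| = |1 - (-2)| = 3
|py - cy| = |-2 - (-1)| = 1
|pz - cz| = |1 - 3| = 2
distance = (3+1+2)/2 = 6/2 = 3
radius = 3; distance == radius -> yes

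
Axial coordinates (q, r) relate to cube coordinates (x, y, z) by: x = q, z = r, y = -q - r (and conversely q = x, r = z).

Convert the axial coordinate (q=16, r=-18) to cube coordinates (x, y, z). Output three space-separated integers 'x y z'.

Answer: 16 2 -18

Derivation:
x = q = 16
z = r = -18
y = -x - z = -(16) - (-18) = 2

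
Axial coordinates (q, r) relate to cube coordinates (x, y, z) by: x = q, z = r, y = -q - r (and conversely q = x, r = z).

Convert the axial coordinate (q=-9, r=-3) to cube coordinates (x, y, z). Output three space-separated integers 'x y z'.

Answer: -9 12 -3

Derivation:
x = q = -9
z = r = -3
y = -x - z = -(-9) - (-3) = 12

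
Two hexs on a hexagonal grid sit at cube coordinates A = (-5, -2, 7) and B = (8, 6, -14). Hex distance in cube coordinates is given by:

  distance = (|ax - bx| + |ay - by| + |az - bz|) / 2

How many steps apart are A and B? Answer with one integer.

|ax - bx| = |-5 - 8| = 13
|ay - by| = |-2 - 6| = 8
|az - bz| = |7 - (-14)| = 21
distance = (13 + 8 + 21) / 2 = 42 / 2 = 21

Answer: 21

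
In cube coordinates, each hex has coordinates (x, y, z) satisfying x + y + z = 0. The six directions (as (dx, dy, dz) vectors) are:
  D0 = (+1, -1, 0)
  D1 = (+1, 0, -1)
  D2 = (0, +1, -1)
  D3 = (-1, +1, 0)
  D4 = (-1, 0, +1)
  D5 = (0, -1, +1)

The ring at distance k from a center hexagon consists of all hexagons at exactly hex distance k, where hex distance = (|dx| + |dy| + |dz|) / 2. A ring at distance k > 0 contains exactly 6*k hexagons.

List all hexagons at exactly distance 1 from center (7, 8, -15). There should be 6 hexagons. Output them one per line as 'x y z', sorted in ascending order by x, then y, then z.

Answer: 6 8 -14
6 9 -15
7 7 -14
7 9 -16
8 7 -15
8 8 -16

Derivation:
Walk ring at distance 1 from (7, 8, -15):
Start at center + D4*1 = (6, 8, -14)
  hex 0: (6, 8, -14)
  hex 1: (7, 7, -14)
  hex 2: (8, 7, -15)
  hex 3: (8, 8, -16)
  hex 4: (7, 9, -16)
  hex 5: (6, 9, -15)
Sorted: 6 hexes.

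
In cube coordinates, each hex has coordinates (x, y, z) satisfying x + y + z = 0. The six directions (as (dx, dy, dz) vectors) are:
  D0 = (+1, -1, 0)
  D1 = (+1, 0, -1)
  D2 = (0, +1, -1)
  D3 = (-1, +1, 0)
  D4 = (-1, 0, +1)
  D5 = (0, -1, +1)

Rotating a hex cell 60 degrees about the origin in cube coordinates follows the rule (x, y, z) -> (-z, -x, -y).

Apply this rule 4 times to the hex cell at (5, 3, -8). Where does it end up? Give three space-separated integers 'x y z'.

Answer: -8 5 3

Derivation:
Start: (5, 3, -8)
Step 1: (5, 3, -8) -> (-(-8), -(5), -(3)) = (8, -5, -3)
Step 2: (8, -5, -3) -> (-(-3), -(8), -(-5)) = (3, -8, 5)
Step 3: (3, -8, 5) -> (-(5), -(3), -(-8)) = (-5, -3, 8)
Step 4: (-5, -3, 8) -> (-(8), -(-5), -(-3)) = (-8, 5, 3)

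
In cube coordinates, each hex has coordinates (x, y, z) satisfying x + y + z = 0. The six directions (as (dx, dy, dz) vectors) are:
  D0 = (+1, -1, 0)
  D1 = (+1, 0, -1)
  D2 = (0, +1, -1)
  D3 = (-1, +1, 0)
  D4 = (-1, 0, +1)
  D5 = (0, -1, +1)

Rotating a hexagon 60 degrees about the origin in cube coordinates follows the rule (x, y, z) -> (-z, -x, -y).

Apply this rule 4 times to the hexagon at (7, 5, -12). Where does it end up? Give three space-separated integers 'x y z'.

Start: (7, 5, -12)
Step 1: (7, 5, -12) -> (-(-12), -(7), -(5)) = (12, -7, -5)
Step 2: (12, -7, -5) -> (-(-5), -(12), -(-7)) = (5, -12, 7)
Step 3: (5, -12, 7) -> (-(7), -(5), -(-12)) = (-7, -5, 12)
Step 4: (-7, -5, 12) -> (-(12), -(-7), -(-5)) = (-12, 7, 5)

Answer: -12 7 5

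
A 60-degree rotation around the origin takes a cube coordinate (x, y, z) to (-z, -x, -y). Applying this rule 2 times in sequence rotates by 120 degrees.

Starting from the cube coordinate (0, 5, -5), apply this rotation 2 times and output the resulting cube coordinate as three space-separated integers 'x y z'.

Answer: 5 -5 0

Derivation:
Start: (0, 5, -5)
Step 1: (0, 5, -5) -> (-(-5), -(0), -(5)) = (5, 0, -5)
Step 2: (5, 0, -5) -> (-(-5), -(5), -(0)) = (5, -5, 0)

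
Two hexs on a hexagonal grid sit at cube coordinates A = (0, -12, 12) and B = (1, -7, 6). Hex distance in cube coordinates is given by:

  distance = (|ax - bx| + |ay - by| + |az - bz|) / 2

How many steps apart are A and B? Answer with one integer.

Answer: 6

Derivation:
|ax - bx| = |0 - 1| = 1
|ay - by| = |-12 - (-7)| = 5
|az - bz| = |12 - 6| = 6
distance = (1 + 5 + 6) / 2 = 12 / 2 = 6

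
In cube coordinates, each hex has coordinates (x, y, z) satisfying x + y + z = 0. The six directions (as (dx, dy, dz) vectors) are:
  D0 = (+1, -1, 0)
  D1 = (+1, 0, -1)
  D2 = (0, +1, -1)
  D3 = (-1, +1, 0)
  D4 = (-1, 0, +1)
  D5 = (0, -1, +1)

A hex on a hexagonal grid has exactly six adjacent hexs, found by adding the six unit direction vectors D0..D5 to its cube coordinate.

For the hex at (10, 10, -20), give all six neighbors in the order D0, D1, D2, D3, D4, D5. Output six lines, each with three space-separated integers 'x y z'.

Center: (10, 10, -20). Add each direction:
  D0: (10, 10, -20) + (1, -1, 0) = (11, 9, -20)
  D1: (10, 10, -20) + (1, 0, -1) = (11, 10, -21)
  D2: (10, 10, -20) + (0, 1, -1) = (10, 11, -21)
  D3: (10, 10, -20) + (-1, 1, 0) = (9, 11, -20)
  D4: (10, 10, -20) + (-1, 0, 1) = (9, 10, -19)
  D5: (10, 10, -20) + (0, -1, 1) = (10, 9, -19)

Answer: 11 9 -20
11 10 -21
10 11 -21
9 11 -20
9 10 -19
10 9 -19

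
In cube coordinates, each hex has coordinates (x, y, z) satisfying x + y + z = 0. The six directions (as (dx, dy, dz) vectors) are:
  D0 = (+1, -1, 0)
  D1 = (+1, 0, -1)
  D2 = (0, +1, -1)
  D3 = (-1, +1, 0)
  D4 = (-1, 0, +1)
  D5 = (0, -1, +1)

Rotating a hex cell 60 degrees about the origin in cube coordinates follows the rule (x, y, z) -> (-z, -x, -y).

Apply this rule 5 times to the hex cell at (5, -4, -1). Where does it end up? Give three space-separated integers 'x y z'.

Start: (5, -4, -1)
Step 1: (5, -4, -1) -> (-(-1), -(5), -(-4)) = (1, -5, 4)
Step 2: (1, -5, 4) -> (-(4), -(1), -(-5)) = (-4, -1, 5)
Step 3: (-4, -1, 5) -> (-(5), -(-4), -(-1)) = (-5, 4, 1)
Step 4: (-5, 4, 1) -> (-(1), -(-5), -(4)) = (-1, 5, -4)
Step 5: (-1, 5, -4) -> (-(-4), -(-1), -(5)) = (4, 1, -5)

Answer: 4 1 -5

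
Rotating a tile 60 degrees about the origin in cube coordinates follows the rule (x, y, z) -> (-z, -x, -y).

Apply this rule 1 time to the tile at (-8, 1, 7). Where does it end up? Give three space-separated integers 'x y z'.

Start: (-8, 1, 7)
Step 1: (-8, 1, 7) -> (-(7), -(-8), -(1)) = (-7, 8, -1)

Answer: -7 8 -1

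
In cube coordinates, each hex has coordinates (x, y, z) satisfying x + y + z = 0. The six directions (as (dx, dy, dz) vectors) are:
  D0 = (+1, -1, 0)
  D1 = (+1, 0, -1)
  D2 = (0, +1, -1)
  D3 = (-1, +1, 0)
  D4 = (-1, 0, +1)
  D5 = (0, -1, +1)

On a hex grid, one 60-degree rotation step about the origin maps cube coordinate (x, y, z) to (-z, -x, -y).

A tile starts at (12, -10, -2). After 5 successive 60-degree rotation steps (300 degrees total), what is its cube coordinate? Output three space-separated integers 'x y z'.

Answer: 10 2 -12

Derivation:
Start: (12, -10, -2)
Step 1: (12, -10, -2) -> (-(-2), -(12), -(-10)) = (2, -12, 10)
Step 2: (2, -12, 10) -> (-(10), -(2), -(-12)) = (-10, -2, 12)
Step 3: (-10, -2, 12) -> (-(12), -(-10), -(-2)) = (-12, 10, 2)
Step 4: (-12, 10, 2) -> (-(2), -(-12), -(10)) = (-2, 12, -10)
Step 5: (-2, 12, -10) -> (-(-10), -(-2), -(12)) = (10, 2, -12)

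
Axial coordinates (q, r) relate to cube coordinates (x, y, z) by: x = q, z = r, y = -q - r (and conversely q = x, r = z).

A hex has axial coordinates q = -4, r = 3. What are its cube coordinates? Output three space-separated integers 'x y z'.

x = q = -4
z = r = 3
y = -x - z = -(-4) - (3) = 1

Answer: -4 1 3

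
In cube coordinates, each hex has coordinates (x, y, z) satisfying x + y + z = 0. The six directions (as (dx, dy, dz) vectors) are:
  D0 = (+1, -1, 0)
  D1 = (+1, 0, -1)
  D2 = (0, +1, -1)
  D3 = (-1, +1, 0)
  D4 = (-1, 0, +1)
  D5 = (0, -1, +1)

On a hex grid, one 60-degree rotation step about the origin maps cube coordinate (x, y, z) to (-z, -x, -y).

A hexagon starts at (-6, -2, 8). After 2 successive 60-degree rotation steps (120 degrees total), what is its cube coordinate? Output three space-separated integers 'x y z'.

Answer: -2 8 -6

Derivation:
Start: (-6, -2, 8)
Step 1: (-6, -2, 8) -> (-(8), -(-6), -(-2)) = (-8, 6, 2)
Step 2: (-8, 6, 2) -> (-(2), -(-8), -(6)) = (-2, 8, -6)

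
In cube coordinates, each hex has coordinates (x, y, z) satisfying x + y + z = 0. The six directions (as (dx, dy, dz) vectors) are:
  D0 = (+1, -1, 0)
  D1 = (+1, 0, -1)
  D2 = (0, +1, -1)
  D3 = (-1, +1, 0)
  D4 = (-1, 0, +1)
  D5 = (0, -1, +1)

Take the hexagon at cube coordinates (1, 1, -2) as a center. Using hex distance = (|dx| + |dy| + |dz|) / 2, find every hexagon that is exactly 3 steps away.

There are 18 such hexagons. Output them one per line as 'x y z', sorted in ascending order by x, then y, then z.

Answer: -2 1 1
-2 2 0
-2 3 -1
-2 4 -2
-1 0 1
-1 4 -3
0 -1 1
0 4 -4
1 -2 1
1 4 -5
2 -2 0
2 3 -5
3 -2 -1
3 2 -5
4 -2 -2
4 -1 -3
4 0 -4
4 1 -5

Derivation:
Walk ring at distance 3 from (1, 1, -2):
Start at center + D4*3 = (-2, 1, 1)
  hex 0: (-2, 1, 1)
  hex 1: (-1, 0, 1)
  hex 2: (0, -1, 1)
  hex 3: (1, -2, 1)
  hex 4: (2, -2, 0)
  hex 5: (3, -2, -1)
  hex 6: (4, -2, -2)
  hex 7: (4, -1, -3)
  hex 8: (4, 0, -4)
  hex 9: (4, 1, -5)
  hex 10: (3, 2, -5)
  hex 11: (2, 3, -5)
  hex 12: (1, 4, -5)
  hex 13: (0, 4, -4)
  hex 14: (-1, 4, -3)
  hex 15: (-2, 4, -2)
  hex 16: (-2, 3, -1)
  hex 17: (-2, 2, 0)
Sorted: 18 hexes.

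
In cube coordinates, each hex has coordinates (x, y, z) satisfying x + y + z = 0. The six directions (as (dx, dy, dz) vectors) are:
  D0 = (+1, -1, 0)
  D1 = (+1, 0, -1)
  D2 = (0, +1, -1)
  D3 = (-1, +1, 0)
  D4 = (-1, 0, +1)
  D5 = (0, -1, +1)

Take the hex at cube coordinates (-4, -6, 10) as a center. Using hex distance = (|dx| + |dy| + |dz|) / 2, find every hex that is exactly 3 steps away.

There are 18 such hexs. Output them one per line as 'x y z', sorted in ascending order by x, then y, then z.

Answer: -7 -6 13
-7 -5 12
-7 -4 11
-7 -3 10
-6 -7 13
-6 -3 9
-5 -8 13
-5 -3 8
-4 -9 13
-4 -3 7
-3 -9 12
-3 -4 7
-2 -9 11
-2 -5 7
-1 -9 10
-1 -8 9
-1 -7 8
-1 -6 7

Derivation:
Walk ring at distance 3 from (-4, -6, 10):
Start at center + D4*3 = (-7, -6, 13)
  hex 0: (-7, -6, 13)
  hex 1: (-6, -7, 13)
  hex 2: (-5, -8, 13)
  hex 3: (-4, -9, 13)
  hex 4: (-3, -9, 12)
  hex 5: (-2, -9, 11)
  hex 6: (-1, -9, 10)
  hex 7: (-1, -8, 9)
  hex 8: (-1, -7, 8)
  hex 9: (-1, -6, 7)
  hex 10: (-2, -5, 7)
  hex 11: (-3, -4, 7)
  hex 12: (-4, -3, 7)
  hex 13: (-5, -3, 8)
  hex 14: (-6, -3, 9)
  hex 15: (-7, -3, 10)
  hex 16: (-7, -4, 11)
  hex 17: (-7, -5, 12)
Sorted: 18 hexes.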